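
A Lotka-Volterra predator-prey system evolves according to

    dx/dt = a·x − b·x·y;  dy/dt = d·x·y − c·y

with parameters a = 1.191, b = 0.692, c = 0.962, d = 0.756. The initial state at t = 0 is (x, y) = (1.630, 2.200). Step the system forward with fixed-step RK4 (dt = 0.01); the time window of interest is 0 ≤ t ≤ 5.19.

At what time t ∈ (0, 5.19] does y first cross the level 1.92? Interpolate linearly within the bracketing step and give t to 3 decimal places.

t=0.000: state=(1.630, 2.200)
step 1 (dt=0.01): k1=(-0.540, 0.595), k2=(-0.543, 0.591), k3=(-0.543, 0.591), k4=(-0.545, 0.587); state += dt/6·(k1+2k2+2k3+k4)
t=0.010: state=(1.625, 2.206)
t=0.020: state=(1.619, 2.212)
t=0.030: state=(1.614, 2.217)
continuing one RK4 step at a time; state shown every 20 steps (Δt=0.2):
t=0.200: state=(1.514, 2.302)
t=0.400: state=(1.390, 2.366)
t=0.600: state=(1.269, 2.386)
t=0.800: state=(1.159, 2.365)
t=1.000: state=(1.064, 2.307)
t=1.200: state=(0.986, 2.222)
t=1.400: state=(0.927, 2.118)
t=1.600: state=(0.884, 2.003)
t=1.740: state=(0.864, 1.920)
next step: t=1.750: state=(0.863, 1.915) — y has crossed 1.92
linear interpolation between t=1.740 (1.92044) and t=1.750 (1.91451) → t≈1.741

t = 1.741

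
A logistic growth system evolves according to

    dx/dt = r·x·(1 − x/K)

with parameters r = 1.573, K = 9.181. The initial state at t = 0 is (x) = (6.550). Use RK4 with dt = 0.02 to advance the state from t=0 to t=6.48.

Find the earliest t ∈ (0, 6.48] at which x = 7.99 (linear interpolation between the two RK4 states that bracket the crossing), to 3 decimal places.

t = 0.630

t=0.000: state=(6.550)
step 1 (dt=0.02): k1=(2.953), k2=(2.933), k3=(2.933), k4=(2.913); state += dt/6·(k1+2k2+2k3+k4)
t=0.020: state=(6.609)
t=0.040: state=(6.667)
t=0.060: state=(6.724)
continuing one RK4 step at a time; state shown every 25 steps (Δt=0.5):
t=0.500: state=(7.761)
t=0.620: state=(7.973)
next step: t=0.640: state=(8.006) — x has crossed 7.99
linear interpolation between t=0.620 (7.97328) and t=0.640 (8.00590) → t≈0.630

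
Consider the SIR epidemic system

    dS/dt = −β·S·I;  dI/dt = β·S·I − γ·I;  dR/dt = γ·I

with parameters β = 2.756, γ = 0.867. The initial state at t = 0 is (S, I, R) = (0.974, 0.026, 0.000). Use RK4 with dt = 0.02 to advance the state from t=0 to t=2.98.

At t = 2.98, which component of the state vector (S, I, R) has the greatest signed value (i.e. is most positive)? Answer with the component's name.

largest component: R

t=0.000: state=(0.974, 0.026, 0.000)
step 1 (dt=0.02): k1=(-0.070, 0.047, 0.023), k2=(-0.071, 0.048, 0.023), k3=(-0.071, 0.048, 0.023), k4=(-0.072, 0.049, 0.023); state += dt/6·(k1+2k2+2k3+k4)
t=0.020: state=(0.973, 0.027, 0.000)
t=0.040: state=(0.971, 0.028, 0.001)
t=0.060: state=(0.970, 0.029, 0.001)
continuing one RK4 step at a time; state shown every 5 steps (Δt=0.1):
t=0.100: state=(0.966, 0.031, 0.002)
t=0.200: state=(0.957, 0.037, 0.005)
t=0.300: state=(0.947, 0.044, 0.009)
t=0.400: state=(0.934, 0.053, 0.013)
t=0.500: state=(0.919, 0.062, 0.018)
t=0.600: state=(0.902, 0.074, 0.024)
t=0.700: state=(0.883, 0.086, 0.031)
t=0.800: state=(0.860, 0.101, 0.039)
t=0.900: state=(0.835, 0.117, 0.048)
t=1.000: state=(0.807, 0.134, 0.059)
t=1.100: state=(0.775, 0.153, 0.072)
t=1.200: state=(0.741, 0.173, 0.086)
t=1.300: state=(0.705, 0.193, 0.102)
t=1.400: state=(0.666, 0.214, 0.119)
t=1.500: state=(0.626, 0.235, 0.139)
t=1.600: state=(0.586, 0.254, 0.160)
t=1.700: state=(0.545, 0.273, 0.183)
t=1.800: state=(0.504, 0.289, 0.207)
t=1.900: state=(0.465, 0.303, 0.233)
t=2.000: state=(0.427, 0.314, 0.260)
t=2.100: state=(0.391, 0.322, 0.287)
t=2.200: state=(0.357, 0.327, 0.315)
t=2.300: state=(0.326, 0.330, 0.344)
t=2.400: state=(0.298, 0.329, 0.372)
t=2.500: state=(0.272, 0.327, 0.401)
t=2.600: state=(0.249, 0.322, 0.429)
t=2.700: state=(0.228, 0.315, 0.457)
t=2.800: state=(0.209, 0.307, 0.484)
t=2.900: state=(0.193, 0.298, 0.510)
t=2.980: state=(0.181, 0.289, 0.530)
compare at T: S=0.181, I=0.289, R=0.530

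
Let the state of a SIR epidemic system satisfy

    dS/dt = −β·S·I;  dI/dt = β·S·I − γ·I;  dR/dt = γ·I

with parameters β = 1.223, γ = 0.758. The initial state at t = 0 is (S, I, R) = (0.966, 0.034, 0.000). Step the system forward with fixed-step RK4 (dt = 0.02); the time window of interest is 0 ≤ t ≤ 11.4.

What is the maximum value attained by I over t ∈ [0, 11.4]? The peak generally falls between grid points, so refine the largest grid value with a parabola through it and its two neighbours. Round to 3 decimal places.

max I = 0.105

t=0.000: state=(0.966, 0.034, 0.000)
step 1 (dt=0.02): k1=(-0.040, 0.014, 0.026), k2=(-0.040, 0.014, 0.026), k3=(-0.040, 0.014, 0.026), k4=(-0.040, 0.014, 0.026); state += dt/6·(k1+2k2+2k3+k4)
t=0.020: state=(0.965, 0.034, 0.001)
t=0.040: state=(0.964, 0.035, 0.001)
t=0.060: state=(0.964, 0.035, 0.002)
continuing one RK4 step at a time; state shown every 25 steps (Δt=0.5):
t=0.500: state=(0.944, 0.042, 0.014)
t=1.000: state=(0.918, 0.050, 0.032)
t=1.500: state=(0.887, 0.060, 0.053)
t=2.000: state=(0.853, 0.070, 0.077)
t=2.500: state=(0.815, 0.080, 0.106)
t=3.000: state=(0.774, 0.089, 0.138)
t=3.500: state=(0.731, 0.096, 0.173)
t=4.000: state=(0.688, 0.102, 0.210)
t=4.500: state=(0.646, 0.105, 0.250)
t=5.000: state=(0.606, 0.105, 0.289)
t=5.500: state=(0.568, 0.103, 0.329)
t=6.000: state=(0.534, 0.099, 0.367)
t=6.500: state=(0.504, 0.093, 0.403)
t=7.000: state=(0.477, 0.086, 0.437)
t=7.500: state=(0.454, 0.078, 0.468)
t=8.000: state=(0.434, 0.070, 0.496)
t=8.500: state=(0.417, 0.062, 0.521)
t=9.000: state=(0.402, 0.055, 0.543)
t=9.500: state=(0.390, 0.048, 0.563)
t=10.000: state=(0.379, 0.041, 0.580)
t=10.500: state=(0.370, 0.035, 0.594)
t=11.000: state=(0.363, 0.030, 0.607)
t=11.400: state=(0.358, 0.027, 0.615)
largest grid value and its neighbours: I(4.800)=0.10516, I(4.820)=0.10516, I(4.840)=0.10516
parabola through these three points peaks at t≈4.820 with I≈0.10516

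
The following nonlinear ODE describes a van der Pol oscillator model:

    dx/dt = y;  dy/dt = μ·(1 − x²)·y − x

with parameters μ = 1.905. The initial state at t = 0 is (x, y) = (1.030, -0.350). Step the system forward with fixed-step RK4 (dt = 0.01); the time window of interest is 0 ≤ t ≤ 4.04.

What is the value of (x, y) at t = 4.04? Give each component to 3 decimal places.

(x, y) = (-0.948, 0.969)

t=0.000: state=(1.030, -0.350)
step 1 (dt=0.01): k1=(-0.350, -0.989), k2=(-0.355, -0.990), k3=(-0.355, -0.990), k4=(-0.360, -0.990); state += dt/6·(k1+2k2+2k3+k4)
t=0.010: state=(1.026, -0.360)
t=0.020: state=(1.023, -0.370)
t=0.030: state=(1.019, -0.380)
continuing one RK4 step at a time; state shown every 20 steps (Δt=0.2):
t=0.200: state=(0.940, -0.553)
t=0.400: state=(0.807, -0.788)
t=0.600: state=(0.619, -1.106)
t=0.800: state=(0.353, -1.589)
t=1.000: state=(-0.034, -2.333)
t=1.200: state=(-0.590, -3.203)
t=1.400: state=(-1.255, -3.160)
t=1.600: state=(-1.748, -1.657)
t=1.800: state=(-1.940, -0.406)
t=2.000: state=(-1.962, 0.102)
t=2.200: state=(-1.921, 0.276)
t=2.400: state=(-1.858, 0.346)
t=2.600: state=(-1.784, 0.386)
t=2.800: state=(-1.704, 0.421)
t=3.000: state=(-1.616, 0.459)
t=3.200: state=(-1.520, 0.505)
t=3.400: state=(-1.413, 0.565)
t=3.600: state=(-1.292, 0.645)
t=3.800: state=(-1.153, 0.758)
t=4.000: state=(-0.986, 0.926)
t=4.040: state=(-0.948, 0.969)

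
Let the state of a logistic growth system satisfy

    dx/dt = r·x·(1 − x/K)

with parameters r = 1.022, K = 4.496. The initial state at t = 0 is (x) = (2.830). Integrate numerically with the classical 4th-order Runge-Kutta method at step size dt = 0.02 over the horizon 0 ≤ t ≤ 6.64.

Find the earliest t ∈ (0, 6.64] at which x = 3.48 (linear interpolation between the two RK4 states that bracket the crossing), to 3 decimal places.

t = 0.686

t=0.000: state=(2.830)
step 1 (dt=0.02): k1=(1.072), k2=(1.069), k3=(1.069), k4=(1.066); state += dt/6·(k1+2k2+2k3+k4)
t=0.020: state=(2.851)
t=0.040: state=(2.873)
t=0.060: state=(2.894)
continuing one RK4 step at a time; state shown every 25 steps (Δt=0.5):
t=0.500: state=(3.323)
t=0.680: state=(3.475)
next step: t=0.700: state=(3.491) — x has crossed 3.48
linear interpolation between t=0.680 (3.47500) and t=0.700 (3.49104) → t≈0.686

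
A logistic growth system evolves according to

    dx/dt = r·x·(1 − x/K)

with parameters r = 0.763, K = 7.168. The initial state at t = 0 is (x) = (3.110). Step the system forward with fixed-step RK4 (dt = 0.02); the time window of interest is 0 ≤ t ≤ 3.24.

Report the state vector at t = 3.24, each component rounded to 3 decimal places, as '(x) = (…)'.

t=0.000: state=(3.110)
step 1 (dt=0.02): k1=(1.343), k2=(1.345), k3=(1.345), k4=(1.346); state += dt/6·(k1+2k2+2k3+k4)
t=0.020: state=(3.137)
t=0.040: state=(3.164)
t=0.060: state=(3.191)
continuing one RK4 step at a time; state shown every 10 steps (Δt=0.2):
t=0.200: state=(3.381)
t=0.400: state=(3.654)
t=0.600: state=(3.927)
t=0.800: state=(4.195)
t=1.000: state=(4.457)
t=1.200: state=(4.709)
t=1.400: state=(4.949)
t=1.600: state=(5.176)
t=1.800: state=(5.388)
t=2.000: state=(5.584)
t=2.200: state=(5.764)
t=2.400: state=(5.929)
t=2.600: state=(6.077)
t=2.800: state=(6.211)
t=3.000: state=(6.331)
t=3.200: state=(6.437)
t=3.240: state=(6.457)

(x) = (6.457)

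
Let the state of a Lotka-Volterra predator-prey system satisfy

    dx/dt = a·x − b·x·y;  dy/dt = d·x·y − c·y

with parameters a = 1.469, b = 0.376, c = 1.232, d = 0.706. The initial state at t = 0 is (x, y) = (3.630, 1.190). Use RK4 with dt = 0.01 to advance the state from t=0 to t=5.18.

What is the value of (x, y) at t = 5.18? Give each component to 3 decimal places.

t=0.000: state=(3.630, 1.190)
step 1 (dt=0.01): k1=(3.708, 1.584), k2=(3.716, 1.610), k3=(3.716, 1.610), k4=(3.724, 1.637); state += dt/6·(k1+2k2+2k3+k4)
t=0.010: state=(3.667, 1.206)
t=0.020: state=(3.704, 1.223)
t=0.030: state=(3.742, 1.240)
continuing one RK4 step at a time; state shown every 20 steps (Δt=0.2):
t=0.200: state=(4.387, 1.638)
t=0.400: state=(5.054, 2.499)
t=0.600: state=(5.322, 4.093)
t=0.800: state=(4.799, 6.608)
t=1.000: state=(3.522, 9.345)
t=1.200: state=(2.185, 10.889)
t=1.400: state=(1.285, 10.812)
t=1.600: state=(0.793, 9.749)
t=1.800: state=(0.538, 8.354)
t=2.000: state=(0.406, 6.972)
t=2.200: state=(0.338, 5.740)
t=2.400: state=(0.307, 4.694)
t=2.600: state=(0.299, 3.828)
t=2.800: state=(0.309, 3.123)
t=3.000: state=(0.335, 2.554)
t=3.200: state=(0.378, 2.099)
t=3.400: state=(0.439, 1.737)
t=3.600: state=(0.522, 1.453)
t=3.800: state=(0.634, 1.232)
t=4.000: state=(0.780, 1.063)
t=4.200: state=(0.971, 0.940)
t=4.400: state=(1.218, 0.857)
t=4.600: state=(1.535, 0.812)
t=4.800: state=(1.937, 0.811)
t=5.000: state=(2.441, 0.862)
t=5.180: state=(2.990, 0.974)

(x, y) = (2.990, 0.974)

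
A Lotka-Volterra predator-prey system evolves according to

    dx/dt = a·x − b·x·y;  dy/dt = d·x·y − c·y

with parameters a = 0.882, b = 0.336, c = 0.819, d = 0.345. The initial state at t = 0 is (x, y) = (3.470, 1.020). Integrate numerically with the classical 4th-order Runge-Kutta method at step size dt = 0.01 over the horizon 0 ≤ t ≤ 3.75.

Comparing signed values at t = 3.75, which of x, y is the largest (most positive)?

largest component: y

t=0.000: state=(3.470, 1.020)
step 1 (dt=0.01): k1=(1.871, 0.386), k2=(1.874, 0.390), k3=(1.874, 0.390), k4=(1.877, 0.394); state += dt/6·(k1+2k2+2k3+k4)
t=0.010: state=(3.489, 1.024)
t=0.020: state=(3.508, 1.028)
t=0.030: state=(3.526, 1.032)
continuing one RK4 step at a time; state shown every 20 steps (Δt=0.2):
t=0.200: state=(3.854, 1.115)
t=0.400: state=(4.247, 1.251)
t=0.600: state=(4.629, 1.443)
t=0.800: state=(4.970, 1.707)
t=1.000: state=(5.227, 2.061)
t=1.200: state=(5.349, 2.522)
t=1.400: state=(5.286, 3.094)
t=1.600: state=(5.012, 3.751)
t=1.800: state=(4.541, 4.432)
t=2.000: state=(3.937, 5.044)
t=2.200: state=(3.293, 5.495)
t=2.400: state=(2.690, 5.731)
t=2.600: state=(2.180, 5.752)
t=2.800: state=(1.774, 5.593)
t=3.000: state=(1.467, 5.307)
t=3.200: state=(1.239, 4.944)
t=3.400: state=(1.075, 4.545)
t=3.600: state=(0.958, 4.137)
t=3.750: state=(0.894, 3.838)
compare at T: x=0.894, y=3.838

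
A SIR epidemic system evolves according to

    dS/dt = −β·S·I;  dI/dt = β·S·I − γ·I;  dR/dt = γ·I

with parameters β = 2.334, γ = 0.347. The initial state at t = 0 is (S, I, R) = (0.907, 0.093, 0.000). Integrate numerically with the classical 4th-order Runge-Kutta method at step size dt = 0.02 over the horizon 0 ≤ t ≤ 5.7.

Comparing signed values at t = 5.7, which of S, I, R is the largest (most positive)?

t=0.000: state=(0.907, 0.093, 0.000)
step 1 (dt=0.02): k1=(-0.197, 0.165, 0.032), k2=(-0.200, 0.167, 0.033), k3=(-0.200, 0.167, 0.033), k4=(-0.203, 0.170, 0.033); state += dt/6·(k1+2k2+2k3+k4)
t=0.020: state=(0.903, 0.096, 0.001)
t=0.040: state=(0.899, 0.100, 0.001)
t=0.060: state=(0.895, 0.103, 0.002)
continuing one RK4 step at a time; state shown every 10 steps (Δt=0.2):
t=0.200: state=(0.861, 0.131, 0.008)
t=0.400: state=(0.801, 0.180, 0.018)
t=0.600: state=(0.726, 0.241, 0.033)
t=0.800: state=(0.639, 0.309, 0.052)
t=1.000: state=(0.544, 0.380, 0.076)
t=1.200: state=(0.449, 0.447, 0.105)
t=1.400: state=(0.359, 0.503, 0.138)
t=1.600: state=(0.281, 0.545, 0.174)
t=1.800: state=(0.217, 0.571, 0.213)
t=2.000: state=(0.165, 0.582, 0.253)
t=2.200: state=(0.126, 0.581, 0.293)
t=2.400: state=(0.096, 0.570, 0.333)
t=2.600: state=(0.074, 0.554, 0.372)
t=2.800: state=(0.057, 0.532, 0.410)
t=3.000: state=(0.045, 0.509, 0.446)
t=3.200: state=(0.036, 0.484, 0.481)
t=3.400: state=(0.029, 0.458, 0.513)
t=3.600: state=(0.023, 0.432, 0.544)
t=3.800: state=(0.019, 0.407, 0.573)
t=4.000: state=(0.016, 0.383, 0.601)
t=4.200: state=(0.013, 0.360, 0.627)
t=4.400: state=(0.011, 0.338, 0.651)
t=4.600: state=(0.010, 0.317, 0.674)
t=4.800: state=(0.008, 0.297, 0.695)
t=5.000: state=(0.007, 0.278, 0.715)
t=5.200: state=(0.007, 0.260, 0.733)
t=5.400: state=(0.006, 0.243, 0.751)
t=5.600: state=(0.005, 0.228, 0.767)
t=5.700: state=(0.005, 0.220, 0.775)
compare at T: S=0.005, I=0.220, R=0.775

largest component: R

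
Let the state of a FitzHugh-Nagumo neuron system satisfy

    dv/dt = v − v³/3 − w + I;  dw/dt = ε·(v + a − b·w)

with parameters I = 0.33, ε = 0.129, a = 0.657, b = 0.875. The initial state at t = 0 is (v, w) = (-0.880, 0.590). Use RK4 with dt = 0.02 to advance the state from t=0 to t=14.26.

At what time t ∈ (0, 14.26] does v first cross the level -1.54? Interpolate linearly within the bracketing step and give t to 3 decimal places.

t = 0.867

t=0.000: state=(-0.880, 0.590)
step 1 (dt=0.02): k1=(-0.913, -0.095), k2=(-0.914, -0.096), k3=(-0.914, -0.096), k4=(-0.915, -0.098); state += dt/6·(k1+2k2+2k3+k4)
t=0.020: state=(-0.898, 0.588)
t=0.040: state=(-0.917, 0.586)
t=0.060: state=(-0.935, 0.584)
continuing one RK4 step at a time; state shown every 25 steps (Δt=0.5):
t=0.500: state=(-1.315, 0.529)
t=0.860: state=(-1.537, 0.473)
next step: t=0.880: state=(-1.546, 0.470) — v has crossed -1.54
linear interpolation between t=0.860 (-1.53676) and t=0.880 (-1.54600) → t≈0.867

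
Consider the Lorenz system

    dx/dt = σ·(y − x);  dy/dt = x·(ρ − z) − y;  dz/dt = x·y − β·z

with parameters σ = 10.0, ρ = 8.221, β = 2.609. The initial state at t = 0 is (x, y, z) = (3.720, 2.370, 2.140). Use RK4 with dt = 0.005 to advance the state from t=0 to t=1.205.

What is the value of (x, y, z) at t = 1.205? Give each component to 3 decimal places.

(x, y, z) = (3.414, 3.925, 5.119)

t=0.000: state=(3.720, 2.370, 2.140)
step 1 (dt=0.005): k1=(-13.500, 20.251, 3.233), k2=(-12.656, 19.966, 3.319), k3=(-12.684, 19.978, 3.321), k4=(-11.867, 19.705, 3.405); state += dt/6·(k1+2k2+2k3+k4)
t=0.005: state=(3.657, 2.470, 2.157)
t=0.010: state=(3.601, 2.567, 2.174)
t=0.015: state=(3.553, 2.662, 2.192)
continuing one RK4 step at a time; state shown every 10 steps (Δt=0.05):
t=0.050: state=(3.388, 3.277, 2.344)
t=0.100: state=(3.516, 4.074, 2.650)
t=0.150: state=(3.899, 4.840, 3.101)
t=0.200: state=(4.428, 5.578, 3.742)
t=0.250: state=(5.026, 6.241, 4.600)
t=0.300: state=(5.617, 6.740, 5.667)
t=0.350: state=(6.118, 6.969, 6.873)
t=0.400: state=(6.440, 6.852, 8.082)
t=0.450: state=(6.514, 6.389, 9.117)
t=0.500: state=(6.318, 5.675, 9.824)
t=0.550: state=(5.893, 4.864, 10.133)
t=0.600: state=(5.323, 4.104, 10.070)
t=0.650: state=(4.707, 3.489, 9.726)
t=0.700: state=(4.128, 3.048, 9.209)
t=0.750: state=(3.638, 2.768, 8.608)
t=0.800: state=(3.261, 2.620, 7.987)
t=0.850: state=(2.996, 2.573, 7.388)
t=0.900: state=(2.834, 2.605, 6.837)
t=0.950: state=(2.763, 2.701, 6.347)
t=1.000: state=(2.769, 2.851, 5.930)
t=1.050: state=(2.842, 3.049, 5.591)
t=1.100: state=(2.973, 3.292, 5.339)
t=1.150: state=(3.158, 3.575, 5.180)
t=1.200: state=(3.389, 3.892, 5.119)
t=1.205: state=(3.414, 3.925, 5.119)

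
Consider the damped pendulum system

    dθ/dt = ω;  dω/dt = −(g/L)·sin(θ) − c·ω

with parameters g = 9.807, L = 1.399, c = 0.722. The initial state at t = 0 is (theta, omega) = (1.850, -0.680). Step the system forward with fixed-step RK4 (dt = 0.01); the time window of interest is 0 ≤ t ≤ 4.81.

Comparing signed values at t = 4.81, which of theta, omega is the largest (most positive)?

largest component: omega

t=0.000: state=(1.850, -0.680)
step 1 (dt=0.01): k1=(-0.680, -6.248), k2=(-0.711, -6.232), k3=(-0.711, -6.232), k4=(-0.742, -6.216); state += dt/6·(k1+2k2+2k3+k4)
t=0.010: state=(1.843, -0.742)
t=0.020: state=(1.835, -0.804)
t=0.030: state=(1.827, -0.866)
continuing one RK4 step at a time; state shown every 20 steps (Δt=0.2):
t=0.200: state=(1.593, -1.872)
t=0.400: state=(1.112, -2.886)
t=0.600: state=(0.471, -3.412)
t=0.800: state=(-0.196, -3.112)
t=1.000: state=(-0.725, -2.093)
t=1.200: state=(-1.015, -0.796)
t=1.400: state=(-1.048, 0.445)
t=1.600: state=(-0.852, 1.456)
t=1.800: state=(-0.491, 2.074)
t=2.000: state=(-0.060, 2.143)
t=2.200: state=(0.329, 1.664)
t=2.400: state=(0.583, 0.848)
t=2.600: state=(0.663, -0.045)
t=2.800: state=(0.574, -0.808)
t=3.000: state=(0.359, -1.291)
t=3.200: state=(0.083, -1.401)
t=3.400: state=(-0.177, -1.141)
t=3.600: state=(-0.357, -0.631)
t=3.800: state=(-0.424, -0.036)
t=4.000: state=(-0.376, 0.487)
t=4.200: state=(-0.242, 0.823)
t=4.400: state=(-0.064, 0.910)
t=4.600: state=(0.106, 0.754)
t=4.800: state=(0.226, 0.428)
t=4.810: state=(0.230, 0.409)
compare at T: theta=0.230, omega=0.409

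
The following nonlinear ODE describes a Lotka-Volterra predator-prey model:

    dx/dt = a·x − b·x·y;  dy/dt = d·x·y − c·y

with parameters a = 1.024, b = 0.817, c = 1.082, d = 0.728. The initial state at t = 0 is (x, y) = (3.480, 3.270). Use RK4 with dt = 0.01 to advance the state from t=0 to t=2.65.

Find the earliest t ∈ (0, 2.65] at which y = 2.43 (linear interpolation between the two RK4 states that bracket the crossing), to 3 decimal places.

t = 1.306

t=0.000: state=(3.480, 3.270)
step 1 (dt=0.01): k1=(-5.734, 4.746), k2=(-5.753, 4.712), k3=(-5.753, 4.711), k4=(-5.771, 4.676); state += dt/6·(k1+2k2+2k3+k4)
t=0.010: state=(3.422, 3.317)
t=0.020: state=(3.365, 3.363)
t=0.030: state=(3.306, 3.409)
continuing one RK4 step at a time; state shown every 10 steps (Δt=0.1):
t=0.100: state=(2.898, 3.702)
t=0.200: state=(2.340, 4.019)
t=0.300: state=(1.851, 4.199)
t=0.400: state=(1.451, 4.247)
t=0.500: state=(1.138, 4.186)
t=0.600: state=(0.901, 4.045)
t=0.700: state=(0.723, 3.850)
t=0.800: state=(0.590, 3.623)
t=0.900: state=(0.491, 3.381)
t=1.000: state=(0.417, 3.136)
t=1.100: state=(0.361, 2.895)
t=1.200: state=(0.319, 2.663)
t=1.300: state=(0.286, 2.443)
next step: t=1.310: state=(0.284, 2.422) — y has crossed 2.43
linear interpolation between t=1.300 (2.44298) and t=1.310 (2.42171) → t≈1.306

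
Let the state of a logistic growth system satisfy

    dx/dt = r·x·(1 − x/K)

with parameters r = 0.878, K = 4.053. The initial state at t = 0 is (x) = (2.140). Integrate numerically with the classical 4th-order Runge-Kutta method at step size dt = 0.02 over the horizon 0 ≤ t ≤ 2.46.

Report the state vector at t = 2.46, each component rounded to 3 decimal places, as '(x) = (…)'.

t=0.000: state=(2.140)
step 1 (dt=0.02): k1=(0.887), k2=(0.886), k3=(0.886), k4=(0.886); state += dt/6·(k1+2k2+2k3+k4)
t=0.020: state=(2.158)
t=0.040: state=(2.175)
t=0.060: state=(2.193)
continuing one RK4 step at a time; state shown every 5 steps (Δt=0.1):
t=0.100: state=(2.228)
t=0.200: state=(2.316)
t=0.300: state=(2.403)
t=0.400: state=(2.488)
t=0.500: state=(2.571)
t=0.600: state=(2.653)
t=0.700: state=(2.732)
t=0.800: state=(2.809)
t=0.900: state=(2.883)
t=1.000: state=(2.955)
t=1.100: state=(3.024)
t=1.200: state=(3.090)
t=1.300: state=(3.153)
t=1.400: state=(3.213)
t=1.500: state=(3.270)
t=1.600: state=(3.324)
t=1.700: state=(3.375)
t=1.800: state=(3.423)
t=1.900: state=(3.468)
t=2.000: state=(3.511)
t=2.100: state=(3.551)
t=2.200: state=(3.588)
t=2.300: state=(3.623)
t=2.400: state=(3.656)
t=2.460: state=(3.674)

(x) = (3.674)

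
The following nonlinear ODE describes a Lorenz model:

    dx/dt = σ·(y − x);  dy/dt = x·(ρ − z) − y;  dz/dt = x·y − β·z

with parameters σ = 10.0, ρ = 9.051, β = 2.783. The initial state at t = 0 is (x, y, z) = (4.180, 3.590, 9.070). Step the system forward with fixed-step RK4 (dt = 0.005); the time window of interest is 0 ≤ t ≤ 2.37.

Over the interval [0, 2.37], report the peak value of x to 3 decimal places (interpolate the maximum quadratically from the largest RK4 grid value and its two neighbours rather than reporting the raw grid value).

max x = 5.499

t=0.000: state=(4.180, 3.590, 9.070)
step 1 (dt=0.005): k1=(-5.900, -3.669, -10.236), k2=(-5.844, -3.553, -10.256), k3=(-5.843, -3.553, -10.254), k4=(-5.786, -3.438, -10.272); state += dt/6·(k1+2k2+2k3+k4)
t=0.005: state=(4.151, 3.572, 9.019)
t=0.010: state=(4.122, 3.556, 8.967)
t=0.015: state=(4.094, 3.540, 8.916)
continuing one RK4 step at a time; state shown every 20 steps (Δt=0.1):
t=0.100: state=(3.729, 3.432, 8.056)
t=0.200: state=(3.591, 3.605, 7.208)
t=0.300: state=(3.738, 4.007, 6.667)
t=0.400: state=(4.105, 4.555, 6.513)
t=0.500: state=(4.604, 5.129, 6.783)
t=0.600: state=(5.104, 5.550, 7.421)
t=0.700: state=(5.438, 5.636, 8.222)
t=0.800: state=(5.474, 5.348, 8.864)
t=0.900: state=(5.217, 4.856, 9.096)
t=1.000: state=(4.815, 4.404, 8.903)
t=1.100: state=(4.448, 4.144, 8.452)
t=1.200: state=(4.230, 4.102, 7.947)
t=1.300: state=(4.192, 4.240, 7.540)
t=1.400: state=(4.313, 4.498, 7.327)
t=1.500: state=(4.541, 4.800, 7.346)
t=1.600: state=(4.803, 5.055, 7.580)
t=1.700: state=(5.016, 5.178, 7.944)
t=1.800: state=(5.109, 5.128, 8.303)
t=1.900: state=(5.057, 4.940, 8.526)
t=2.000: state=(4.896, 4.705, 8.548)
t=2.100: state=(4.702, 4.517, 8.397)
t=2.200: state=(4.546, 4.427, 8.154)
t=2.300: state=(4.472, 4.444, 7.912)
t=2.370: state=(4.474, 4.508, 7.783)
largest grid value and its neighbours: x(0.755)=5.49851, x(0.760)=5.49905, x(0.765)=5.49877
parabola through these three points peaks at t≈0.761 with x≈5.49906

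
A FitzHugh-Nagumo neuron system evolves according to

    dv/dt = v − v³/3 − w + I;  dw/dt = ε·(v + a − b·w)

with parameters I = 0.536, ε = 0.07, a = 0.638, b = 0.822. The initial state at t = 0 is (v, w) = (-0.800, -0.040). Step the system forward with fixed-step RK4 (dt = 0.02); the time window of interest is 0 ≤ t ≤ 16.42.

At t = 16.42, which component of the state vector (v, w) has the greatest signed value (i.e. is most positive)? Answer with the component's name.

t=0.000: state=(-0.800, -0.040)
step 1 (dt=0.02): k1=(-0.053, -0.009), k2=(-0.053, -0.009), k3=(-0.053, -0.009), k4=(-0.054, -0.009); state += dt/6·(k1+2k2+2k3+k4)
t=0.020: state=(-0.801, -0.040)
t=0.040: state=(-0.802, -0.040)
t=0.060: state=(-0.803, -0.041)
continuing one RK4 step at a time; state shown every 50 steps (Δt=1):
t=1.000: state=(-0.858, -0.051)
t=2.000: state=(-0.918, -0.065)
t=3.000: state=(-0.973, -0.082)
t=4.000: state=(-1.011, -0.102)
t=5.000: state=(-1.029, -0.122)
t=6.000: state=(-1.027, -0.142)
t=7.000: state=(-1.006, -0.160)
t=8.000: state=(-0.968, -0.175)
t=9.000: state=(-0.915, -0.186)
t=10.000: state=(-0.842, -0.192)
t=11.000: state=(-0.741, -0.192)
t=12.000: state=(-0.584, -0.183)
t=13.000: state=(-0.297, -0.160)
t=14.000: state=(0.360, -0.109)
t=15.000: state=(1.507, 0.005)
t=16.000: state=(1.875, 0.168)
t=16.420: state=(1.877, 0.237)
compare at T: v=1.877, w=0.237

largest component: v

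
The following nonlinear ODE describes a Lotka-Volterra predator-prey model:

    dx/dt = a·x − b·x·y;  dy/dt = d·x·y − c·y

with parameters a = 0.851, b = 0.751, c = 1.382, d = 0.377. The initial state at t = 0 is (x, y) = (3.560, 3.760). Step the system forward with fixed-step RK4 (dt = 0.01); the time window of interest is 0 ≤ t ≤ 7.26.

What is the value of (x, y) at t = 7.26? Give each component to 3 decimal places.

t=0.000: state=(3.560, 3.760)
step 1 (dt=0.01): k1=(-7.023, -0.150), k2=(-6.952, -0.200), k3=(-6.952, -0.199), k4=(-6.881, -0.248); state += dt/6·(k1+2k2+2k3+k4)
t=0.010: state=(3.490, 3.758)
t=0.020: state=(3.422, 3.755)
t=0.030: state=(3.356, 3.751)
continuing one RK4 step at a time; state shown every 25 steps (Δt=0.25):
t=0.250: state=(2.218, 3.473)
t=0.500: state=(1.503, 2.919)
t=0.750: state=(1.136, 2.335)
t=1.000: state=(0.953, 1.822)
t=1.250: state=(0.872, 1.405)
t=1.500: state=(0.855, 1.078)
t=1.750: state=(0.886, 0.828)
t=2.000: state=(0.955, 0.639)
t=2.250: state=(1.063, 0.498)
t=2.500: state=(1.210, 0.392)
t=2.750: state=(1.402, 0.314)
t=3.000: state=(1.644, 0.256)
t=3.250: state=(1.947, 0.215)
t=3.500: state=(2.320, 0.186)
t=3.750: state=(2.777, 0.167)
t=4.000: state=(3.332, 0.158)
t=4.250: state=(4.003, 0.157)
t=4.500: state=(4.804, 0.169)
t=4.750: state=(5.744, 0.196)
t=5.000: state=(6.818, 0.250)
t=5.250: state=(7.977, 0.356)
t=5.500: state=(9.072, 0.563)
t=5.750: state=(9.756, 0.974)
t=6.000: state=(9.429, 1.720)
t=6.250: state=(7.677, 2.755)
t=6.500: state=(5.197, 3.578)
t=6.750: state=(3.200, 3.738)
t=7.000: state=(2.021, 3.365)
t=7.250: state=(1.401, 2.790)
t=7.260: state=(1.384, 2.766)

(x, y) = (1.384, 2.766)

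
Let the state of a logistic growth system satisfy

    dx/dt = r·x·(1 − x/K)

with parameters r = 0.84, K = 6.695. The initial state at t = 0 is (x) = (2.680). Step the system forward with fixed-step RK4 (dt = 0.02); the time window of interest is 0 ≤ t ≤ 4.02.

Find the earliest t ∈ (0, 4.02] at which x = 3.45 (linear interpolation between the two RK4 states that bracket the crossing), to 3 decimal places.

t=0.000: state=(2.680)
step 1 (dt=0.02): k1=(1.350), k2=(1.352), k3=(1.352), k4=(1.354); state += dt/6·(k1+2k2+2k3+k4)
t=0.020: state=(2.707)
t=0.040: state=(2.734)
t=0.060: state=(2.761)
continuing one RK4 step at a time; state shown every 10 steps (Δt=0.2):
t=0.200: state=(2.954)
t=0.400: state=(3.233)
t=0.540: state=(3.430)
next step: t=0.560: state=(3.458) — x has crossed 3.45
linear interpolation between t=0.540 (3.43013) and t=0.560 (3.45823) → t≈0.554

t = 0.554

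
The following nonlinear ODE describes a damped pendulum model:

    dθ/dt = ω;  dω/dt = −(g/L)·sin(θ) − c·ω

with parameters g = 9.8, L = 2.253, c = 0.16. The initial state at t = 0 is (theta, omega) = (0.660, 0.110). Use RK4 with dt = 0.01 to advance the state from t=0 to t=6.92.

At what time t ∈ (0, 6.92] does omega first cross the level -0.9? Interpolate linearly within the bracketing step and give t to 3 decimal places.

t=0.000: state=(0.660, 0.110)
step 1 (dt=0.01): k1=(0.110, -2.685), k2=(0.097, -2.684), k3=(0.097, -2.684), k4=(0.083, -2.684); state += dt/6·(k1+2k2+2k3+k4)
t=0.010: state=(0.661, 0.083)
t=0.020: state=(0.662, 0.056)
t=0.030: state=(0.662, 0.030)
continuing one RK4 step at a time; state shown every 25 steps (Δt=0.25):
t=0.250: state=(0.605, -0.536)
t=0.410: state=(0.491, -0.883)
next step: t=0.420: state=(0.482, -0.902) — omega has crossed -0.9
linear interpolation between t=0.410 (-0.88267) and t=0.420 (-0.90157) → t≈0.419

t = 0.419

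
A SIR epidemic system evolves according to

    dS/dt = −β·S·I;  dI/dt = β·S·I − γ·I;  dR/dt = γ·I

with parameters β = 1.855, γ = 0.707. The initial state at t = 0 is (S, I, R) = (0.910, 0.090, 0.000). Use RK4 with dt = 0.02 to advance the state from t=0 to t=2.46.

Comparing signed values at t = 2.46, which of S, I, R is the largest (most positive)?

largest component: R

t=0.000: state=(0.910, 0.090, 0.000)
step 1 (dt=0.02): k1=(-0.152, 0.088, 0.064), k2=(-0.153, 0.089, 0.064), k3=(-0.153, 0.089, 0.064), k4=(-0.154, 0.090, 0.065); state += dt/6·(k1+2k2+2k3+k4)
t=0.020: state=(0.907, 0.092, 0.001)
t=0.040: state=(0.904, 0.094, 0.003)
t=0.060: state=(0.901, 0.095, 0.004)
continuing one RK4 step at a time; state shown every 5 steps (Δt=0.1):
t=0.100: state=(0.894, 0.099, 0.007)
t=0.200: state=(0.877, 0.109, 0.014)
t=0.300: state=(0.859, 0.119, 0.022)
t=0.400: state=(0.839, 0.130, 0.031)
t=0.500: state=(0.818, 0.141, 0.040)
t=0.600: state=(0.796, 0.153, 0.051)
t=0.700: state=(0.773, 0.165, 0.062)
t=0.800: state=(0.749, 0.177, 0.074)
t=0.900: state=(0.724, 0.189, 0.087)
t=1.000: state=(0.698, 0.201, 0.101)
t=1.100: state=(0.672, 0.212, 0.115)
t=1.200: state=(0.646, 0.224, 0.131)
t=1.300: state=(0.619, 0.234, 0.147)
t=1.400: state=(0.592, 0.244, 0.164)
t=1.500: state=(0.565, 0.253, 0.182)
t=1.600: state=(0.539, 0.261, 0.200)
t=1.700: state=(0.513, 0.269, 0.219)
t=1.800: state=(0.488, 0.275, 0.238)
t=1.900: state=(0.463, 0.279, 0.257)
t=2.000: state=(0.440, 0.283, 0.277)
t=2.100: state=(0.417, 0.286, 0.297)
t=2.200: state=(0.396, 0.287, 0.318)
t=2.300: state=(0.375, 0.287, 0.338)
t=2.400: state=(0.356, 0.286, 0.358)
t=2.460: state=(0.344, 0.285, 0.370)
compare at T: S=0.344, I=0.285, R=0.370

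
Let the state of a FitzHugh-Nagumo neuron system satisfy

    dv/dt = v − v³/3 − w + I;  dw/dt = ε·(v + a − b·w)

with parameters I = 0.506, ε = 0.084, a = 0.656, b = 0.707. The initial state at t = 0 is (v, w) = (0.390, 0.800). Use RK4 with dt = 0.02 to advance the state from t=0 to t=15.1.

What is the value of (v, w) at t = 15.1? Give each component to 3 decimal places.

t=0.000: state=(0.390, 0.800)
step 1 (dt=0.02): k1=(0.076, 0.040), k2=(0.076, 0.040), k3=(0.076, 0.040), k4=(0.077, 0.040); state += dt/6·(k1+2k2+2k3+k4)
t=0.020: state=(0.392, 0.801)
t=0.040: state=(0.393, 0.802)
t=0.060: state=(0.395, 0.802)
continuing one RK4 step at a time; state shown every 25 steps (Δt=0.5):
t=0.500: state=(0.431, 0.821)
t=1.000: state=(0.480, 0.843)
t=1.500: state=(0.539, 0.866)
t=2.000: state=(0.607, 0.892)
t=2.500: state=(0.685, 0.919)
t=3.000: state=(0.770, 0.950)
t=3.500: state=(0.857, 0.983)
t=4.000: state=(0.937, 1.018)
t=4.500: state=(1.005, 1.056)
t=5.000: state=(1.053, 1.095)
t=5.500: state=(1.079, 1.134)
t=6.000: state=(1.085, 1.173)
t=6.500: state=(1.072, 1.211)
t=7.000: state=(1.043, 1.246)
t=7.500: state=(0.997, 1.279)
t=8.000: state=(0.936, 1.309)
t=8.500: state=(0.856, 1.335)
t=9.000: state=(0.751, 1.356)
t=9.500: state=(0.610, 1.372)
t=10.000: state=(0.409, 1.380)
t=10.500: state=(0.100, 1.378)
t=11.000: state=(-0.394, 1.360)
t=11.500: state=(-1.097, 1.316)
t=12.000: state=(-1.695, 1.246)
t=12.500: state=(-1.926, 1.161)
t=13.000: state=(-1.965, 1.073)
t=13.500: state=(-1.952, 0.988)
t=14.000: state=(-1.926, 0.906)
t=14.500: state=(-1.897, 0.827)
t=15.000: state=(-1.868, 0.752)
t=15.100: state=(-1.862, 0.738)

(v, w) = (-1.862, 0.738)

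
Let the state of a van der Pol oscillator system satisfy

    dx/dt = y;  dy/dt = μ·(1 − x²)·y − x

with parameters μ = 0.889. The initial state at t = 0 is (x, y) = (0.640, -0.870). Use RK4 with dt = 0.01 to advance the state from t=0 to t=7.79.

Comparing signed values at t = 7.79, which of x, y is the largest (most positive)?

largest component: y

t=0.000: state=(0.640, -0.870)
step 1 (dt=0.01): k1=(-0.870, -1.097), k2=(-0.875, -1.099), k3=(-0.875, -1.099), k4=(-0.881, -1.102); state += dt/6·(k1+2k2+2k3+k4)
t=0.010: state=(0.631, -0.881)
t=0.020: state=(0.622, -0.892)
t=0.030: state=(0.613, -0.903)
continuing one RK4 step at a time; state shown every 50 steps (Δt=0.5):
t=0.500: state=(0.054, -1.500)
t=1.000: state=(-0.839, -1.932)
t=1.500: state=(-1.610, -0.922)
t=2.000: state=(-1.759, 0.188)
t=2.500: state=(-1.531, 0.672)
t=3.000: state=(-1.103, 1.054)
t=3.500: state=(-0.437, 1.670)
t=4.000: state=(0.616, 2.486)
t=4.500: state=(1.712, 1.438)
t=5.000: state=(1.986, -0.110)
t=5.500: state=(1.785, -0.606)
t=6.000: state=(1.412, -0.891)
t=6.500: state=(0.872, -1.313)
t=7.000: state=(0.035, -2.104)
t=7.500: state=(-1.179, -2.419)
t=7.790: state=(-1.748, -1.396)
compare at T: x=-1.748, y=-1.396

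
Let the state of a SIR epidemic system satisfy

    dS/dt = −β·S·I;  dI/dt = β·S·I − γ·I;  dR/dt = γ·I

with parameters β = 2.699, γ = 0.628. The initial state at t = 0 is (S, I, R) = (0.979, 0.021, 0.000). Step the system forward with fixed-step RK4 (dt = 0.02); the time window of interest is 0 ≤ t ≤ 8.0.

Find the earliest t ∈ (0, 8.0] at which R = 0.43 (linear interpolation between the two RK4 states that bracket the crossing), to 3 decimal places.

t=0.000: state=(0.979, 0.021, 0.000)
step 1 (dt=0.02): k1=(-0.055, 0.042, 0.013), k2=(-0.057, 0.043, 0.013), k3=(-0.057, 0.043, 0.013), k4=(-0.058, 0.044, 0.014); state += dt/6·(k1+2k2+2k3+k4)
t=0.020: state=(0.978, 0.022, 0.000)
t=0.040: state=(0.977, 0.023, 0.001)
t=0.060: state=(0.975, 0.024, 0.001)
continuing one RK4 step at a time; state shown every 25 steps (Δt=0.5):
t=0.500: state=(0.933, 0.056, 0.011)
t=1.000: state=(0.825, 0.135, 0.040)
t=1.500: state=(0.632, 0.266, 0.102)
t=2.000: state=(0.403, 0.390, 0.206)
t=2.500: state=(0.229, 0.433, 0.338)
t=2.840: state=(0.155, 0.416, 0.429)
next step: t=2.860: state=(0.151, 0.414, 0.434) — R has crossed 0.43
linear interpolation between t=2.840 (0.42922) and t=2.860 (0.43443) → t≈2.843

t = 2.843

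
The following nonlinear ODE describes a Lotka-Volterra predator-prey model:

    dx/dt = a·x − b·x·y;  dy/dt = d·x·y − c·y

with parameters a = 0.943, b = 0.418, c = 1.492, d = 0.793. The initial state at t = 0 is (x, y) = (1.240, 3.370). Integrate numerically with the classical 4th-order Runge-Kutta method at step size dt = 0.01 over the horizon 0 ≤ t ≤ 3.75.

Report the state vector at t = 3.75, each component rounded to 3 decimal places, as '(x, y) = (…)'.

t=0.000: state=(1.240, 3.370)
step 1 (dt=0.01): k1=(-0.577, -1.714), k2=(-0.572, -1.718), k3=(-0.572, -1.718), k4=(-0.566, -1.721); state += dt/6·(k1+2k2+2k3+k4)
t=0.010: state=(1.234, 3.353)
t=0.020: state=(1.229, 3.336)
t=0.030: state=(1.223, 3.318)
continuing one RK4 step at a time; state shown every 20 steps (Δt=0.2):
t=0.200: state=(1.146, 3.020)
t=0.400: state=(1.091, 2.674)
t=0.600: state=(1.068, 2.354)
t=0.800: state=(1.072, 2.069)
t=1.000: state=(1.101, 1.824)
t=1.200: state=(1.151, 1.617)
t=1.400: state=(1.224, 1.448)
t=1.600: state=(1.317, 1.314)
t=1.800: state=(1.431, 1.212)
t=2.000: state=(1.566, 1.140)
t=2.200: state=(1.723, 1.098)
t=2.400: state=(1.899, 1.086)
t=2.600: state=(2.093, 1.105)
t=2.800: state=(2.300, 1.162)
t=3.000: state=(2.511, 1.263)
t=3.200: state=(2.712, 1.418)
t=3.400: state=(2.883, 1.640)
t=3.600: state=(2.999, 1.942)
t=3.750: state=(3.032, 2.224)

(x, y) = (3.032, 2.224)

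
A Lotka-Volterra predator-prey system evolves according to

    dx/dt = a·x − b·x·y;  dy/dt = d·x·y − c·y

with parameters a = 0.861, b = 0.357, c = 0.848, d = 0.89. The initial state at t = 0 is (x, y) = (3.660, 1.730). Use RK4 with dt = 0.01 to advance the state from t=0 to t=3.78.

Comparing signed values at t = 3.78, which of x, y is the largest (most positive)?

t=0.000: state=(3.660, 1.730)
step 1 (dt=0.01): k1=(0.891, 4.168), k2=(0.865, 4.225), k3=(0.864, 4.226), k4=(0.838, 4.284); state += dt/6·(k1+2k2+2k3+k4)
t=0.010: state=(3.669, 1.772)
t=0.020: state=(3.677, 1.816)
t=0.030: state=(3.684, 1.860)
continuing one RK4 step at a time; state shown every 20 steps (Δt=0.2):
t=0.200: state=(3.707, 2.825)
t=0.400: state=(3.401, 4.516)
t=0.600: state=(2.718, 6.600)
t=0.800: state=(1.883, 8.389)
t=1.000: state=(1.184, 9.271)
t=1.200: state=(0.723, 9.240)
t=1.400: state=(0.453, 8.640)
t=1.600: state=(0.299, 7.786)
t=1.800: state=(0.210, 6.871)
t=2.000: state=(0.158, 5.990)
t=2.200: state=(0.126, 5.184)
t=2.400: state=(0.106, 4.466)
t=2.600: state=(0.094, 3.837)
t=2.800: state=(0.086, 3.290)
t=3.000: state=(0.083, 2.819)
t=3.200: state=(0.081, 2.414)
t=3.400: state=(0.082, 2.067)
t=3.600: state=(0.085, 1.771)
t=3.780: state=(0.090, 1.542)
compare at T: x=0.090, y=1.542

largest component: y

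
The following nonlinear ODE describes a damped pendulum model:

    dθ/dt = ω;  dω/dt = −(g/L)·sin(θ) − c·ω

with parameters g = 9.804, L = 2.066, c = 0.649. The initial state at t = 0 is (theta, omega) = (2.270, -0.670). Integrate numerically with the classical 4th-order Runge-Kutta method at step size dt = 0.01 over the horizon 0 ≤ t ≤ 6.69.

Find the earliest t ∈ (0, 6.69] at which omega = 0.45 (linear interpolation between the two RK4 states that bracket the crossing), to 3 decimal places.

t = 1.854

t=0.000: state=(2.270, -0.670)
step 1 (dt=0.01): k1=(-0.670, -3.197), k2=(-0.686, -3.197), k3=(-0.686, -3.197), k4=(-0.702, -3.197); state += dt/6·(k1+2k2+2k3+k4)
t=0.010: state=(2.263, -0.702)
t=0.020: state=(2.256, -0.734)
t=0.030: state=(2.248, -0.766)
continuing one RK4 step at a time; state shown every 25 steps (Δt=0.25):
t=0.250: state=(2.002, -1.484)
t=0.500: state=(1.525, -2.324)
t=0.750: state=(0.855, -2.975)
t=1.000: state=(0.090, -3.006)
t=1.250: state=(-0.583, -2.268)
t=1.500: state=(-1.011, -1.129)
t=1.750: state=(-1.147, 0.017)
t=1.850: state=(-1.125, 0.434)
next step: t=1.860: state=(-1.120, 0.474) — omega has crossed 0.45
linear interpolation between t=1.850 (0.43375) and t=1.860 (0.47357) → t≈1.854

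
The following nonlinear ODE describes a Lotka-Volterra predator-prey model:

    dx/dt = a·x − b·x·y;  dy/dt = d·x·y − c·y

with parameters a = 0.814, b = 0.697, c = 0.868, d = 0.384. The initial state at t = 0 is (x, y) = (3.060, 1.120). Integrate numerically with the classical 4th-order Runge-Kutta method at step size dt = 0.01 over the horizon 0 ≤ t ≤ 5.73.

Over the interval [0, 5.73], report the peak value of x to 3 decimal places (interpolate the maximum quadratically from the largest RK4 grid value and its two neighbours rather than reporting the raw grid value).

max x = 3.067

t=0.000: state=(3.060, 1.120)
step 1 (dt=0.01): k1=(0.102, 0.344), k2=(0.098, 0.345), k3=(0.098, 0.345), k4=(0.095, 0.345); state += dt/6·(k1+2k2+2k3+k4)
t=0.010: state=(3.061, 1.123)
t=0.020: state=(3.062, 1.127)
t=0.030: state=(3.063, 1.130)
continuing one RK4 step at a time; state shown every 20 steps (Δt=0.2):
t=0.200: state=(3.065, 1.191)
t=0.400: state=(3.039, 1.266)
t=0.600: state=(2.982, 1.342)
t=0.800: state=(2.896, 1.414)
t=1.000: state=(2.786, 1.478)
t=1.200: state=(2.657, 1.532)
t=1.400: state=(2.518, 1.571)
t=1.600: state=(2.377, 1.594)
t=1.800: state=(2.238, 1.599)
t=2.000: state=(2.109, 1.589)
t=2.200: state=(1.992, 1.563)
t=2.400: state=(1.890, 1.525)
t=2.600: state=(1.804, 1.477)
t=2.800: state=(1.734, 1.422)
t=3.000: state=(1.681, 1.363)
t=3.200: state=(1.643, 1.302)
t=3.400: state=(1.619, 1.240)
t=3.600: state=(1.610, 1.180)
t=3.800: state=(1.613, 1.123)
t=4.000: state=(1.630, 1.069)
t=4.200: state=(1.658, 1.019)
t=4.400: state=(1.698, 0.975)
t=4.600: state=(1.750, 0.935)
t=4.800: state=(1.812, 0.901)
t=5.000: state=(1.884, 0.873)
t=5.200: state=(1.966, 0.851)
t=5.400: state=(2.058, 0.835)
t=5.600: state=(2.157, 0.825)
t=5.730: state=(2.225, 0.822)
largest grid value and its neighbours: x(0.130)=3.06697, x(0.140)=3.06697, x(0.150)=3.06690
parabola through these three points peaks at t≈0.136 with x≈3.06698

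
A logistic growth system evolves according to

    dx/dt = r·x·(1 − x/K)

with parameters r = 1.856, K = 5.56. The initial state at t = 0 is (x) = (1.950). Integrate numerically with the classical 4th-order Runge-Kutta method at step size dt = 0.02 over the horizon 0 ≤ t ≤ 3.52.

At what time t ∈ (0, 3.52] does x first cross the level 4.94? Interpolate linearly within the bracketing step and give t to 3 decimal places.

t=0.000: state=(1.950)
step 1 (dt=0.02): k1=(2.350), k2=(2.363), k3=(2.363), k4=(2.375); state += dt/6·(k1+2k2+2k3+k4)
t=0.020: state=(1.997)
t=0.040: state=(2.045)
t=0.060: state=(2.093)
continuing one RK4 step at a time; state shown every 10 steps (Δt=0.2):
t=0.200: state=(2.442)
t=0.400: state=(2.956)
t=0.600: state=(3.458)
t=0.800: state=(3.917)
t=1.000: state=(4.312)
t=1.200: state=(4.635)
t=1.400: state=(4.887)
t=1.440: state=(4.930)
next step: t=1.460: state=(4.950) — x has crossed 4.94
linear interpolation between t=1.440 (4.92966) and t=1.460 (4.95011) → t≈1.450

t = 1.450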